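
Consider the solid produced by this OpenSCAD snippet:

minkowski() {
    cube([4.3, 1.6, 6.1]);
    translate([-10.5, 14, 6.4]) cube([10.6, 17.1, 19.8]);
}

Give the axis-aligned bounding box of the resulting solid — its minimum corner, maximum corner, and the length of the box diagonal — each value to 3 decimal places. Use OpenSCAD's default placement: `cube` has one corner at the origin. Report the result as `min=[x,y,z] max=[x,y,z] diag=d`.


A = translate([-10.5, 14, 6.4]) cube([10.6, 17.1, 19.8]) → bbox [-10.5,14,6.4] .. [0.1,31.1,26.2]
B = cube([4.3, 1.6, 6.1]) → bbox [0,0,0] .. [4.3,1.6,6.1]
lo = A.lo+B.lo = [-10.5+0, 14+0, 6.4+0] = [-10.500,14.000,6.400]
hi = A.hi+B.hi = [0.1+4.3, 31.1+1.6, 26.2+6.1] = [4.400,32.700,32.300]
diag = √(14.9²+18.7²+25.9²) = √1242.51 = 35.249

min=[-10.500,14.000,6.400] max=[4.400,32.700,32.300] diag=35.249


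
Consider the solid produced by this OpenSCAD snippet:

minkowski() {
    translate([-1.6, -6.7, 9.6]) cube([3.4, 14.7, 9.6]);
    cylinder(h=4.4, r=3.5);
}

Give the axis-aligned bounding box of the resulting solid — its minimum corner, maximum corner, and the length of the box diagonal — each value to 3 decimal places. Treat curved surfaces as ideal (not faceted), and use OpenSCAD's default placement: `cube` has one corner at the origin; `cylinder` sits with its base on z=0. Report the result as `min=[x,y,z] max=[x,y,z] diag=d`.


A = translate([-1.6, -6.7, 9.6]) cube([3.4, 14.7, 9.6]) → bbox [-1.6,-6.7,9.6] .. [1.8,8,19.2]
B = cylinder(h=4.4, r=3.5) → bbox [-3.5,-3.5,0] .. [3.5,3.5,4.4]
lo = A.lo+B.lo = [-1.6-3.5, -6.7-3.5, 9.6+0] = [-5.100,-10.200,9.600]
hi = A.hi+B.hi = [1.8+3.5, 8+3.5, 19.2+4.4] = [5.300,11.500,23.600]
diag = √(10.4²+21.7²+14²) = √775.05 = 27.840

min=[-5.100,-10.200,9.600] max=[5.300,11.500,23.600] diag=27.840


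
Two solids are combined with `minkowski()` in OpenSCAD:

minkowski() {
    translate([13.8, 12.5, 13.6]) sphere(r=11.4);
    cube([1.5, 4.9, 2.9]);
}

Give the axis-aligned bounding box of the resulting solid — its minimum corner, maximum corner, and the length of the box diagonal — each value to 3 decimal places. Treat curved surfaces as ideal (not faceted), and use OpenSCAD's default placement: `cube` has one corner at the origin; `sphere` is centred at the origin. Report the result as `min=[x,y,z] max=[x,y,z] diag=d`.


min=[2.400,1.100,2.200] max=[26.700,28.800,27.900] diag=44.925

A = translate([13.8, 12.5, 13.6]) sphere(r=11.4) → bbox [2.4,1.1,2.2] .. [25.2,23.9,25]
B = cube([1.5, 4.9, 2.9]) → bbox [0,0,0] .. [1.5,4.9,2.9]
lo = A.lo+B.lo = [2.4+0, 1.1+0, 2.2+0] = [2.400,1.100,2.200]
hi = A.hi+B.hi = [25.2+1.5, 23.9+4.9, 25+2.9] = [26.700,28.800,27.900]
diag = √(24.3²+27.7²+25.7²) = √2018.27 = 44.925


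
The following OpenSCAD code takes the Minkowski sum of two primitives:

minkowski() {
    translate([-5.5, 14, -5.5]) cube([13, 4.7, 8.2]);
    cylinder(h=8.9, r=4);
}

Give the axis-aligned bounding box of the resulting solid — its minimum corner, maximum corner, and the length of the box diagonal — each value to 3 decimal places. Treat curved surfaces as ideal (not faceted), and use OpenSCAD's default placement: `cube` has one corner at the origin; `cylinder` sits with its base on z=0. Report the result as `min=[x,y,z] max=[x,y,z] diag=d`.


min=[-9.500,10.000,-5.500] max=[11.500,22.700,11.600] diag=29.912

A = translate([-5.5, 14, -5.5]) cube([13, 4.7, 8.2]) → bbox [-5.5,14,-5.5] .. [7.5,18.7,2.7]
B = cylinder(h=8.9, r=4) → bbox [-4,-4,0] .. [4,4,8.9]
lo = A.lo+B.lo = [-5.5-4, 14-4, -5.5+0] = [-9.500,10.000,-5.500]
hi = A.hi+B.hi = [7.5+4, 18.7+4, 2.7+8.9] = [11.500,22.700,11.600]
diag = √(21²+12.7²+17.1²) = √894.7 = 29.912


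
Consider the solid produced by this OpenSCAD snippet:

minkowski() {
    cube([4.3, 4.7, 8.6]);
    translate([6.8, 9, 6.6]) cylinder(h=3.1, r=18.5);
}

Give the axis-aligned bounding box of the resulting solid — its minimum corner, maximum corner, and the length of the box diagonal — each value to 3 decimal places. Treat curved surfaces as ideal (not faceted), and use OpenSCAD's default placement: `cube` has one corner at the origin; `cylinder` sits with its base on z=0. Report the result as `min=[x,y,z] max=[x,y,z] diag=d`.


min=[-11.700,-9.500,6.600] max=[29.600,32.200,18.300] diag=59.845

A = translate([6.8, 9, 6.6]) cylinder(h=3.1, r=18.5) → bbox [-11.7,-9.5,6.6] .. [25.3,27.5,9.7]
B = cube([4.3, 4.7, 8.6]) → bbox [0,0,0] .. [4.3,4.7,8.6]
lo = A.lo+B.lo = [-11.7+0, -9.5+0, 6.6+0] = [-11.700,-9.500,6.600]
hi = A.hi+B.hi = [25.3+4.3, 27.5+4.7, 9.7+8.6] = [29.600,32.200,18.300]
diag = √(41.3²+41.7²+11.7²) = √3581.47 = 59.845


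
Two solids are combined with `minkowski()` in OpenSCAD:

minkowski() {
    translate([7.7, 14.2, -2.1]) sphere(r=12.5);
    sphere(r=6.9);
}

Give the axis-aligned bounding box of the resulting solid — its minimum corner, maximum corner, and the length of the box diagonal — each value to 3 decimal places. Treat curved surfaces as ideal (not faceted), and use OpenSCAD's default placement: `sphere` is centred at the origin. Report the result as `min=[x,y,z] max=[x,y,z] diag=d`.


min=[-11.700,-5.200,-21.500] max=[27.100,33.600,17.300] diag=67.204

A = translate([7.7, 14.2, -2.1]) sphere(r=12.5) → bbox [-4.8,1.7,-14.6] .. [20.2,26.7,10.4]
B = sphere(r=6.9) → bbox [-6.9,-6.9,-6.9] .. [6.9,6.9,6.9]
lo = A.lo+B.lo = [-4.8-6.9, 1.7-6.9, -14.6-6.9] = [-11.700,-5.200,-21.500]
hi = A.hi+B.hi = [20.2+6.9, 26.7+6.9, 10.4+6.9] = [27.100,33.600,17.300]
diag = √(38.8²+38.8²+38.8²) = √4516.32 = 67.204


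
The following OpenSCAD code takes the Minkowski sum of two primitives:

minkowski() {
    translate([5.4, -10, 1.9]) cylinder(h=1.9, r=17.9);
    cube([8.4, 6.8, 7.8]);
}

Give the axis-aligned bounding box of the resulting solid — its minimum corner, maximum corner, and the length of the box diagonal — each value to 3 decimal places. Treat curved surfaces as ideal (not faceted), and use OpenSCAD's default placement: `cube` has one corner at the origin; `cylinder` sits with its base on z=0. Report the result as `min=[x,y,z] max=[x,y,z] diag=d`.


A = translate([5.4, -10, 1.9]) cylinder(h=1.9, r=17.9) → bbox [-12.5,-27.9,1.9] .. [23.3,7.9,3.8]
B = cube([8.4, 6.8, 7.8]) → bbox [0,0,0] .. [8.4,6.8,7.8]
lo = A.lo+B.lo = [-12.5+0, -27.9+0, 1.9+0] = [-12.500,-27.900,1.900]
hi = A.hi+B.hi = [23.3+8.4, 7.9+6.8, 3.8+7.8] = [31.700,14.700,11.600]
diag = √(44.2²+42.6²+9.7²) = √3862.49 = 62.149

min=[-12.500,-27.900,1.900] max=[31.700,14.700,11.600] diag=62.149


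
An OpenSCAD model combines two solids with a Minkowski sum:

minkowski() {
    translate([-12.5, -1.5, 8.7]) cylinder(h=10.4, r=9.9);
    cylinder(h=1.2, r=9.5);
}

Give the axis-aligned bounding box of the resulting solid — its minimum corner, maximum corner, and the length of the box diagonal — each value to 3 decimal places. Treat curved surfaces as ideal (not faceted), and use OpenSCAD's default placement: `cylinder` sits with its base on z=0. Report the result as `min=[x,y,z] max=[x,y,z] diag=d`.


min=[-31.900,-20.900,8.700] max=[6.900,17.900,20.300] diag=56.084

A = translate([-12.5, -1.5, 8.7]) cylinder(h=10.4, r=9.9) → bbox [-22.4,-11.4,8.7] .. [-2.6,8.4,19.1]
B = cylinder(h=1.2, r=9.5) → bbox [-9.5,-9.5,0] .. [9.5,9.5,1.2]
lo = A.lo+B.lo = [-22.4-9.5, -11.4-9.5, 8.7+0] = [-31.900,-20.900,8.700]
hi = A.hi+B.hi = [-2.6+9.5, 8.4+9.5, 19.1+1.2] = [6.900,17.900,20.300]
diag = √(38.8²+38.8²+11.6²) = √3145.44 = 56.084


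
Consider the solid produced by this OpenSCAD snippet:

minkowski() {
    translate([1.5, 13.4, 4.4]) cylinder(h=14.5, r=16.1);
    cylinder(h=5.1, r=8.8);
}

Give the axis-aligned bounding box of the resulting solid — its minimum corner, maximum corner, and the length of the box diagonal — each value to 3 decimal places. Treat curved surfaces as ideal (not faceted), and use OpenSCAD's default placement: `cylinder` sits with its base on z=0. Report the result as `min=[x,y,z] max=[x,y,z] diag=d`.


A = translate([1.5, 13.4, 4.4]) cylinder(h=14.5, r=16.1) → bbox [-14.6,-2.7,4.4] .. [17.6,29.5,18.9]
B = cylinder(h=5.1, r=8.8) → bbox [-8.8,-8.8,0] .. [8.8,8.8,5.1]
lo = A.lo+B.lo = [-14.6-8.8, -2.7-8.8, 4.4+0] = [-23.400,-11.500,4.400]
hi = A.hi+B.hi = [17.6+8.8, 29.5+8.8, 18.9+5.1] = [26.400,38.300,24.000]
diag = √(49.8²+49.8²+19.6²) = √5344.24 = 73.104

min=[-23.400,-11.500,4.400] max=[26.400,38.300,24.000] diag=73.104


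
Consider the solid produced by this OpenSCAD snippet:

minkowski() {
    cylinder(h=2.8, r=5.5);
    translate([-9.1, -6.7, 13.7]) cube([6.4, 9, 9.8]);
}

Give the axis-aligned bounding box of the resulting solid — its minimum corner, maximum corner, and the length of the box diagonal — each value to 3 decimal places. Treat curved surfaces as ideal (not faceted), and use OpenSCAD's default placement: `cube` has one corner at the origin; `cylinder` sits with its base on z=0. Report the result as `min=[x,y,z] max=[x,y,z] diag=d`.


min=[-14.600,-12.200,13.700] max=[2.800,7.800,26.300] diag=29.352

A = translate([-9.1, -6.7, 13.7]) cube([6.4, 9, 9.8]) → bbox [-9.1,-6.7,13.7] .. [-2.7,2.3,23.5]
B = cylinder(h=2.8, r=5.5) → bbox [-5.5,-5.5,0] .. [5.5,5.5,2.8]
lo = A.lo+B.lo = [-9.1-5.5, -6.7-5.5, 13.7+0] = [-14.600,-12.200,13.700]
hi = A.hi+B.hi = [-2.7+5.5, 2.3+5.5, 23.5+2.8] = [2.800,7.800,26.300]
diag = √(17.4²+20²+12.6²) = √861.52 = 29.352


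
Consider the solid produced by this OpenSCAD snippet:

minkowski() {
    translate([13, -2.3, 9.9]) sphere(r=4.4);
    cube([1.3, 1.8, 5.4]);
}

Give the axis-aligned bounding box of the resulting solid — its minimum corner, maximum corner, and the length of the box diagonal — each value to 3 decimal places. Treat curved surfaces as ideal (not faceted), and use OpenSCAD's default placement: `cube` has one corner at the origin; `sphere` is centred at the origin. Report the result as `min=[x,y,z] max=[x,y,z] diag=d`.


A = translate([13, -2.3, 9.9]) sphere(r=4.4) → bbox [8.6,-6.7,5.5] .. [17.4,2.1,14.3]
B = cube([1.3, 1.8, 5.4]) → bbox [0,0,0] .. [1.3,1.8,5.4]
lo = A.lo+B.lo = [8.6+0, -6.7+0, 5.5+0] = [8.600,-6.700,5.500]
hi = A.hi+B.hi = [17.4+1.3, 2.1+1.8, 14.3+5.4] = [18.700,3.900,19.700]
diag = √(10.1²+10.6²+14.2²) = √416.01 = 20.396

min=[8.600,-6.700,5.500] max=[18.700,3.900,19.700] diag=20.396


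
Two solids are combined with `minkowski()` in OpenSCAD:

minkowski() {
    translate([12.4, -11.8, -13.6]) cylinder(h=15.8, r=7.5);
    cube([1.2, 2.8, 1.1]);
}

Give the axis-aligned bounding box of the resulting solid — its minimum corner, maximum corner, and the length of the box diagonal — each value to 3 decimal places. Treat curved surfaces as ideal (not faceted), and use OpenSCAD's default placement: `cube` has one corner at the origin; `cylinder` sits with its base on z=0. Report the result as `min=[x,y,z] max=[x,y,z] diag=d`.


A = translate([12.4, -11.8, -13.6]) cylinder(h=15.8, r=7.5) → bbox [4.9,-19.3,-13.6] .. [19.9,-4.3,2.2]
B = cube([1.2, 2.8, 1.1]) → bbox [0,0,0] .. [1.2,2.8,1.1]
lo = A.lo+B.lo = [4.9+0, -19.3+0, -13.6+0] = [4.900,-19.300,-13.600]
hi = A.hi+B.hi = [19.9+1.2, -4.3+2.8, 2.2+1.1] = [21.100,-1.500,3.300]
diag = √(16.2²+17.8²+16.9²) = √864.89 = 29.409

min=[4.900,-19.300,-13.600] max=[21.100,-1.500,3.300] diag=29.409


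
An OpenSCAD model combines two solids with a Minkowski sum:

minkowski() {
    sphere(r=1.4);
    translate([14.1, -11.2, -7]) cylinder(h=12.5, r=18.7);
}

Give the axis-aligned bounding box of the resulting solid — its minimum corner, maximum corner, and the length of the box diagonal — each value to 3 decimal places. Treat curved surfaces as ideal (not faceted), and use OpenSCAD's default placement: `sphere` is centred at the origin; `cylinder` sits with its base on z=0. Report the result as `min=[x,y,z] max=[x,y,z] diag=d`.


A = translate([14.1, -11.2, -7]) cylinder(h=12.5, r=18.7) → bbox [-4.6,-29.9,-7] .. [32.8,7.5,5.5]
B = sphere(r=1.4) → bbox [-1.4,-1.4,-1.4] .. [1.4,1.4,1.4]
lo = A.lo+B.lo = [-4.6-1.4, -29.9-1.4, -7-1.4] = [-6.000,-31.300,-8.400]
hi = A.hi+B.hi = [32.8+1.4, 7.5+1.4, 5.5+1.4] = [34.200,8.900,6.900]
diag = √(40.2²+40.2²+15.3²) = √3466.17 = 58.874

min=[-6.000,-31.300,-8.400] max=[34.200,8.900,6.900] diag=58.874


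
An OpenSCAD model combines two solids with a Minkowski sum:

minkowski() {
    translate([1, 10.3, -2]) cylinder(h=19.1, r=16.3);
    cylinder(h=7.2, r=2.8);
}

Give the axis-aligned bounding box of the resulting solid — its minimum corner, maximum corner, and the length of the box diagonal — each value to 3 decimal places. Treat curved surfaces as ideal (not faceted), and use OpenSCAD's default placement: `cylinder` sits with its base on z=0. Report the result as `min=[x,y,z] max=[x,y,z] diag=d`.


A = translate([1, 10.3, -2]) cylinder(h=19.1, r=16.3) → bbox [-15.3,-6,-2] .. [17.3,26.6,17.1]
B = cylinder(h=7.2, r=2.8) → bbox [-2.8,-2.8,0] .. [2.8,2.8,7.2]
lo = A.lo+B.lo = [-15.3-2.8, -6-2.8, -2+0] = [-18.100,-8.800,-2.000]
hi = A.hi+B.hi = [17.3+2.8, 26.6+2.8, 17.1+7.2] = [20.100,29.400,24.300]
diag = √(38.2²+38.2²+26.3²) = √3610.17 = 60.085

min=[-18.100,-8.800,-2.000] max=[20.100,29.400,24.300] diag=60.085


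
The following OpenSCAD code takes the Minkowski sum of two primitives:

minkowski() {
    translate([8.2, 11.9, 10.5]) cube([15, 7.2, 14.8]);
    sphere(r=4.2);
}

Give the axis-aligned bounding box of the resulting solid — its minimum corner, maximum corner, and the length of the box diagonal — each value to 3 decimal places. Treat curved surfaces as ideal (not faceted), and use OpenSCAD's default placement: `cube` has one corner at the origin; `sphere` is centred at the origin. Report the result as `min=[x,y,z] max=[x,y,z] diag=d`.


min=[4.000,7.700,6.300] max=[27.400,23.300,29.500] diag=36.458

A = translate([8.2, 11.9, 10.5]) cube([15, 7.2, 14.8]) → bbox [8.2,11.9,10.5] .. [23.2,19.1,25.3]
B = sphere(r=4.2) → bbox [-4.2,-4.2,-4.2] .. [4.2,4.2,4.2]
lo = A.lo+B.lo = [8.2-4.2, 11.9-4.2, 10.5-4.2] = [4.000,7.700,6.300]
hi = A.hi+B.hi = [23.2+4.2, 19.1+4.2, 25.3+4.2] = [27.400,23.300,29.500]
diag = √(23.4²+15.6²+23.2²) = √1329.16 = 36.458


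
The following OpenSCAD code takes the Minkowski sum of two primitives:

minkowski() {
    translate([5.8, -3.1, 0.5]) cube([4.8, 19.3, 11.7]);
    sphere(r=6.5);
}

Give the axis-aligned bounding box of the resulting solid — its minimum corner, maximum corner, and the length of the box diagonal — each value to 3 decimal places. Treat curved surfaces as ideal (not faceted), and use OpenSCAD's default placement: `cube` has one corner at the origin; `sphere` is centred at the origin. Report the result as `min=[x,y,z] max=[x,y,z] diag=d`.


min=[-0.700,-9.600,-6.000] max=[17.100,22.700,18.700] diag=44.387

A = translate([5.8, -3.1, 0.5]) cube([4.8, 19.3, 11.7]) → bbox [5.8,-3.1,0.5] .. [10.6,16.2,12.2]
B = sphere(r=6.5) → bbox [-6.5,-6.5,-6.5] .. [6.5,6.5,6.5]
lo = A.lo+B.lo = [5.8-6.5, -3.1-6.5, 0.5-6.5] = [-0.700,-9.600,-6.000]
hi = A.hi+B.hi = [10.6+6.5, 16.2+6.5, 12.2+6.5] = [17.100,22.700,18.700]
diag = √(17.8²+32.3²+24.7²) = √1970.22 = 44.387


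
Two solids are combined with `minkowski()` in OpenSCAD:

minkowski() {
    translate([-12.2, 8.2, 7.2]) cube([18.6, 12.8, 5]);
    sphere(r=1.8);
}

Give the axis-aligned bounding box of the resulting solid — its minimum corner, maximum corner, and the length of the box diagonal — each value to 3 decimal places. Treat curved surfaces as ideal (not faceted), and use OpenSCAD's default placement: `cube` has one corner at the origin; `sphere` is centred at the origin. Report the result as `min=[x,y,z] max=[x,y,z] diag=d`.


A = translate([-12.2, 8.2, 7.2]) cube([18.6, 12.8, 5]) → bbox [-12.2,8.2,7.2] .. [6.4,21,12.2]
B = sphere(r=1.8) → bbox [-1.8,-1.8,-1.8] .. [1.8,1.8,1.8]
lo = A.lo+B.lo = [-12.2-1.8, 8.2-1.8, 7.2-1.8] = [-14.000,6.400,5.400]
hi = A.hi+B.hi = [6.4+1.8, 21+1.8, 12.2+1.8] = [8.200,22.800,14.000]
diag = √(22.2²+16.4²+8.6²) = √835.76 = 28.910

min=[-14.000,6.400,5.400] max=[8.200,22.800,14.000] diag=28.910


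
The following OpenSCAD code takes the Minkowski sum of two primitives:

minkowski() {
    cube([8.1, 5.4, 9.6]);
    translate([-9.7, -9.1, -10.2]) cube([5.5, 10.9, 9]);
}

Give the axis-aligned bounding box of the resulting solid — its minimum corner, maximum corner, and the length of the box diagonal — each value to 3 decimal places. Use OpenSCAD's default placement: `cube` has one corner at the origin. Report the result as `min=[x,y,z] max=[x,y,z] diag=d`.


min=[-9.700,-9.100,-10.200] max=[3.900,7.200,8.400] diag=28.224

A = translate([-9.7, -9.1, -10.2]) cube([5.5, 10.9, 9]) → bbox [-9.7,-9.1,-10.2] .. [-4.2,1.8,-1.2]
B = cube([8.1, 5.4, 9.6]) → bbox [0,0,0] .. [8.1,5.4,9.6]
lo = A.lo+B.lo = [-9.7+0, -9.1+0, -10.2+0] = [-9.700,-9.100,-10.200]
hi = A.hi+B.hi = [-4.2+8.1, 1.8+5.4, -1.2+9.6] = [3.900,7.200,8.400]
diag = √(13.6²+16.3²+18.6²) = √796.61 = 28.224


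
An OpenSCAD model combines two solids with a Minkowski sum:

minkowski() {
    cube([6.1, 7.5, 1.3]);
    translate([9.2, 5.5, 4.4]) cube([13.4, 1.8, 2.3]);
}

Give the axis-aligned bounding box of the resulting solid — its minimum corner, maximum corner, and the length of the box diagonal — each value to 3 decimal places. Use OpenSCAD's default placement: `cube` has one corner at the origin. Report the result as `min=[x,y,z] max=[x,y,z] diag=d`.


A = translate([9.2, 5.5, 4.4]) cube([13.4, 1.8, 2.3]) → bbox [9.2,5.5,4.4] .. [22.6,7.3,6.7]
B = cube([6.1, 7.5, 1.3]) → bbox [0,0,0] .. [6.1,7.5,1.3]
lo = A.lo+B.lo = [9.2+0, 5.5+0, 4.4+0] = [9.200,5.500,4.400]
hi = A.hi+B.hi = [22.6+6.1, 7.3+7.5, 6.7+1.3] = [28.700,14.800,8.000]
diag = √(19.5²+9.3²+3.6²) = √479.7 = 21.902

min=[9.200,5.500,4.400] max=[28.700,14.800,8.000] diag=21.902


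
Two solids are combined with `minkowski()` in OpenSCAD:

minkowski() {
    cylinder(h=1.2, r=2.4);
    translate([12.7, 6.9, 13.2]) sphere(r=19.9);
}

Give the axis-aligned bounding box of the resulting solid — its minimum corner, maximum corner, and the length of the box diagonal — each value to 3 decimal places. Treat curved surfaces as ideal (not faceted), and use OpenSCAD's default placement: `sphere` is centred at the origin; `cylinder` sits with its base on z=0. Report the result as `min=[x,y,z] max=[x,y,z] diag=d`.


A = translate([12.7, 6.9, 13.2]) sphere(r=19.9) → bbox [-7.2,-13,-6.7] .. [32.6,26.8,33.1]
B = cylinder(h=1.2, r=2.4) → bbox [-2.4,-2.4,0] .. [2.4,2.4,1.2]
lo = A.lo+B.lo = [-7.2-2.4, -13-2.4, -6.7+0] = [-9.600,-15.400,-6.700]
hi = A.hi+B.hi = [32.6+2.4, 26.8+2.4, 33.1+1.2] = [35.000,29.200,34.300]
diag = √(44.6²+44.6²+41²) = √5659.32 = 75.228

min=[-9.600,-15.400,-6.700] max=[35.000,29.200,34.300] diag=75.228


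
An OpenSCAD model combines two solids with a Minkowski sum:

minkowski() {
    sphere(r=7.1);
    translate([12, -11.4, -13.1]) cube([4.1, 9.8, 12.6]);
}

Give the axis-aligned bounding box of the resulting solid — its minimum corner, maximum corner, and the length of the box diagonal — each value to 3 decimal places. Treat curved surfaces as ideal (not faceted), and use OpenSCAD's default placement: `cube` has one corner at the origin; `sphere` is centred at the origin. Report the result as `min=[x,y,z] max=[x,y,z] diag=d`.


A = translate([12, -11.4, -13.1]) cube([4.1, 9.8, 12.6]) → bbox [12,-11.4,-13.1] .. [16.1,-1.6,-0.5]
B = sphere(r=7.1) → bbox [-7.1,-7.1,-7.1] .. [7.1,7.1,7.1]
lo = A.lo+B.lo = [12-7.1, -11.4-7.1, -13.1-7.1] = [4.900,-18.500,-20.200]
hi = A.hi+B.hi = [16.1+7.1, -1.6+7.1, -0.5+7.1] = [23.200,5.500,6.600]
diag = √(18.3²+24²+26.8²) = √1629.13 = 40.362

min=[4.900,-18.500,-20.200] max=[23.200,5.500,6.600] diag=40.362


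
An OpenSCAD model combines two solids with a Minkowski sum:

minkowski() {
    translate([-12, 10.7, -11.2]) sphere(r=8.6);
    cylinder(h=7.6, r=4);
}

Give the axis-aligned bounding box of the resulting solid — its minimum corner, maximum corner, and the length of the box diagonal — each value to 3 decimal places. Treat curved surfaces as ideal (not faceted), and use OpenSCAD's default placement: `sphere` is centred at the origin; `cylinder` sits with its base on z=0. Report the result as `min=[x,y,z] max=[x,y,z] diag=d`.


A = translate([-12, 10.7, -11.2]) sphere(r=8.6) → bbox [-20.6,2.1,-19.8] .. [-3.4,19.3,-2.6]
B = cylinder(h=7.6, r=4) → bbox [-4,-4,0] .. [4,4,7.6]
lo = A.lo+B.lo = [-20.6-4, 2.1-4, -19.8+0] = [-24.600,-1.900,-19.800]
hi = A.hi+B.hi = [-3.4+4, 19.3+4, -2.6+7.6] = [0.600,23.300,5.000]
diag = √(25.2²+25.2²+24.8²) = √1885.12 = 43.418

min=[-24.600,-1.900,-19.800] max=[0.600,23.300,5.000] diag=43.418


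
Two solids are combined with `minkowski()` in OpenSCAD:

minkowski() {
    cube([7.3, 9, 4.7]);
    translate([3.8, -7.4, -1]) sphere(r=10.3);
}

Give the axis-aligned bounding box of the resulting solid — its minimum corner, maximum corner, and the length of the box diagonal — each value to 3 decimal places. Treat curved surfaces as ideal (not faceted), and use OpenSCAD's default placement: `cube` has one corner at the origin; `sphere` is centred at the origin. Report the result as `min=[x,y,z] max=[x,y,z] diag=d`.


A = translate([3.8, -7.4, -1]) sphere(r=10.3) → bbox [-6.5,-17.7,-11.3] .. [14.1,2.9,9.3]
B = cube([7.3, 9, 4.7]) → bbox [0,0,0] .. [7.3,9,4.7]
lo = A.lo+B.lo = [-6.5+0, -17.7+0, -11.3+0] = [-6.500,-17.700,-11.300]
hi = A.hi+B.hi = [14.1+7.3, 2.9+9, 9.3+4.7] = [21.400,11.900,14.000]
diag = √(27.9²+29.6²+25.3²) = √2294.66 = 47.903

min=[-6.500,-17.700,-11.300] max=[21.400,11.900,14.000] diag=47.903


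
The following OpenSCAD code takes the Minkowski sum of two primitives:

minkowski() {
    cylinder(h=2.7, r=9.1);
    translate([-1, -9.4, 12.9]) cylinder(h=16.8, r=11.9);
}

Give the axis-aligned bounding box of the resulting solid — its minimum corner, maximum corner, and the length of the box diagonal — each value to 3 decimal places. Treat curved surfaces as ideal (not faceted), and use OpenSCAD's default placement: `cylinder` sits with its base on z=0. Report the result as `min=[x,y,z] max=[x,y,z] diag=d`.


min=[-22.000,-30.400,12.900] max=[20.000,11.600,32.400] diag=62.516

A = translate([-1, -9.4, 12.9]) cylinder(h=16.8, r=11.9) → bbox [-12.9,-21.3,12.9] .. [10.9,2.5,29.7]
B = cylinder(h=2.7, r=9.1) → bbox [-9.1,-9.1,0] .. [9.1,9.1,2.7]
lo = A.lo+B.lo = [-12.9-9.1, -21.3-9.1, 12.9+0] = [-22.000,-30.400,12.900]
hi = A.hi+B.hi = [10.9+9.1, 2.5+9.1, 29.7+2.7] = [20.000,11.600,32.400]
diag = √(42²+42²+19.5²) = √3908.25 = 62.516


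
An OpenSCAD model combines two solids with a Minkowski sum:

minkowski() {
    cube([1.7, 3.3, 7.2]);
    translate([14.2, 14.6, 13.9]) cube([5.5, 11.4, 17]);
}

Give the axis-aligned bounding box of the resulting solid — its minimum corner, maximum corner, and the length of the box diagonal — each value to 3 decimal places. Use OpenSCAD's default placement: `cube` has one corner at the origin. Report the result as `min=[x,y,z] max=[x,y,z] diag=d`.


min=[14.200,14.600,13.900] max=[21.400,29.300,38.100] diag=29.216

A = translate([14.2, 14.6, 13.9]) cube([5.5, 11.4, 17]) → bbox [14.2,14.6,13.9] .. [19.7,26,30.9]
B = cube([1.7, 3.3, 7.2]) → bbox [0,0,0] .. [1.7,3.3,7.2]
lo = A.lo+B.lo = [14.2+0, 14.6+0, 13.9+0] = [14.200,14.600,13.900]
hi = A.hi+B.hi = [19.7+1.7, 26+3.3, 30.9+7.2] = [21.400,29.300,38.100]
diag = √(7.2²+14.7²+24.2²) = √853.57 = 29.216


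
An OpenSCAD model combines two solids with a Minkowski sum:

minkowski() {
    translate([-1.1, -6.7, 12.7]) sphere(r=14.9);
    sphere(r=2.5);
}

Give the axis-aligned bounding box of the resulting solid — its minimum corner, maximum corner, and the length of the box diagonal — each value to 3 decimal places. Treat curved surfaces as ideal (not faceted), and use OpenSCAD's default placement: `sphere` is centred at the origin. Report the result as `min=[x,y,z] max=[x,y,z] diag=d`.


min=[-18.500,-24.100,-4.700] max=[16.300,10.700,30.100] diag=60.275

A = translate([-1.1, -6.7, 12.7]) sphere(r=14.9) → bbox [-16,-21.6,-2.2] .. [13.8,8.2,27.6]
B = sphere(r=2.5) → bbox [-2.5,-2.5,-2.5] .. [2.5,2.5,2.5]
lo = A.lo+B.lo = [-16-2.5, -21.6-2.5, -2.2-2.5] = [-18.500,-24.100,-4.700]
hi = A.hi+B.hi = [13.8+2.5, 8.2+2.5, 27.6+2.5] = [16.300,10.700,30.100]
diag = √(34.8²+34.8²+34.8²) = √3633.12 = 60.275


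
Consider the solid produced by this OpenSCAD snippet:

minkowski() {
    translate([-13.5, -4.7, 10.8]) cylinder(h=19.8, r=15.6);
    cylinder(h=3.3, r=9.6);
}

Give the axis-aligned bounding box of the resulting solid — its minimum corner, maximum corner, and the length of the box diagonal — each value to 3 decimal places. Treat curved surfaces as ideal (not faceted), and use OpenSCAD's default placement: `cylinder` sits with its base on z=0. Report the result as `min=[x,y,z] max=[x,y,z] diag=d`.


A = translate([-13.5, -4.7, 10.8]) cylinder(h=19.8, r=15.6) → bbox [-29.1,-20.3,10.8] .. [2.1,10.9,30.6]
B = cylinder(h=3.3, r=9.6) → bbox [-9.6,-9.6,0] .. [9.6,9.6,3.3]
lo = A.lo+B.lo = [-29.1-9.6, -20.3-9.6, 10.8+0] = [-38.700,-29.900,10.800]
hi = A.hi+B.hi = [2.1+9.6, 10.9+9.6, 30.6+3.3] = [11.700,20.500,33.900]
diag = √(50.4²+50.4²+23.1²) = √5613.93 = 74.926

min=[-38.700,-29.900,10.800] max=[11.700,20.500,33.900] diag=74.926


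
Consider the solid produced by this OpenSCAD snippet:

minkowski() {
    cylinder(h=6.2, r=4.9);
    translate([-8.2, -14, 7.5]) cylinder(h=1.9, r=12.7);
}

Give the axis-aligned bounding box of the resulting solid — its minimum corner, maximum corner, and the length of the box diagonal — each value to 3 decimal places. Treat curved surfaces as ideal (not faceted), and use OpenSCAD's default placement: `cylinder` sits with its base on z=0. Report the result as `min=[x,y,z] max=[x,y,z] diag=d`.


min=[-25.800,-31.600,7.500] max=[9.400,3.600,15.600] diag=50.435

A = translate([-8.2, -14, 7.5]) cylinder(h=1.9, r=12.7) → bbox [-20.9,-26.7,7.5] .. [4.5,-1.3,9.4]
B = cylinder(h=6.2, r=4.9) → bbox [-4.9,-4.9,0] .. [4.9,4.9,6.2]
lo = A.lo+B.lo = [-20.9-4.9, -26.7-4.9, 7.5+0] = [-25.800,-31.600,7.500]
hi = A.hi+B.hi = [4.5+4.9, -1.3+4.9, 9.4+6.2] = [9.400,3.600,15.600]
diag = √(35.2²+35.2²+8.1²) = √2543.69 = 50.435


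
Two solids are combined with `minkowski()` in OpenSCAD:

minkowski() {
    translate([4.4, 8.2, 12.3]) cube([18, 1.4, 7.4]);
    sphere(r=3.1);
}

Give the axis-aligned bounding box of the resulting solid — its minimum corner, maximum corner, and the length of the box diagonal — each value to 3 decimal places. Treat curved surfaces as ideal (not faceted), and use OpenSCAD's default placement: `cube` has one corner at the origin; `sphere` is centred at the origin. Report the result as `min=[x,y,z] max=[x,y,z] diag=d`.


A = translate([4.4, 8.2, 12.3]) cube([18, 1.4, 7.4]) → bbox [4.4,8.2,12.3] .. [22.4,9.6,19.7]
B = sphere(r=3.1) → bbox [-3.1,-3.1,-3.1] .. [3.1,3.1,3.1]
lo = A.lo+B.lo = [4.4-3.1, 8.2-3.1, 12.3-3.1] = [1.300,5.100,9.200]
hi = A.hi+B.hi = [22.4+3.1, 9.6+3.1, 19.7+3.1] = [25.500,12.700,22.800]
diag = √(24.2²+7.6²+13.6²) = √828.36 = 28.781

min=[1.300,5.100,9.200] max=[25.500,12.700,22.800] diag=28.781


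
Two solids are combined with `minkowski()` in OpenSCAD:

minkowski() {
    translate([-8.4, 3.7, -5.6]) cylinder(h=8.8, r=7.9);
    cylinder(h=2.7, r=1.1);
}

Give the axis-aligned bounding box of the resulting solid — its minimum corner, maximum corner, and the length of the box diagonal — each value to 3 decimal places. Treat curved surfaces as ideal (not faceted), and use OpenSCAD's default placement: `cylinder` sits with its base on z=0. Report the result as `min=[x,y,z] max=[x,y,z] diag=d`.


A = translate([-8.4, 3.7, -5.6]) cylinder(h=8.8, r=7.9) → bbox [-16.3,-4.2,-5.6] .. [-0.5,11.6,3.2]
B = cylinder(h=2.7, r=1.1) → bbox [-1.1,-1.1,0] .. [1.1,1.1,2.7]
lo = A.lo+B.lo = [-16.3-1.1, -4.2-1.1, -5.6+0] = [-17.400,-5.300,-5.600]
hi = A.hi+B.hi = [-0.5+1.1, 11.6+1.1, 3.2+2.7] = [0.600,12.700,5.900]
diag = √(18²+18²+11.5²) = √780.25 = 27.933

min=[-17.400,-5.300,-5.600] max=[0.600,12.700,5.900] diag=27.933


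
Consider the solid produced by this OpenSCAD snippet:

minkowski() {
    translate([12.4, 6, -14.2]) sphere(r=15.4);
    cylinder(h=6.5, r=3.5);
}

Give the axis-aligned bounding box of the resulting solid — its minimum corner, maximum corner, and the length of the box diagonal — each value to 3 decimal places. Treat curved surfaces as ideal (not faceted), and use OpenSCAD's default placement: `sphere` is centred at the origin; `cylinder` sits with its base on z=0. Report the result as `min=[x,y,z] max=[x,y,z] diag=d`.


A = translate([12.4, 6, -14.2]) sphere(r=15.4) → bbox [-3,-9.4,-29.6] .. [27.8,21.4,1.2]
B = cylinder(h=6.5, r=3.5) → bbox [-3.5,-3.5,0] .. [3.5,3.5,6.5]
lo = A.lo+B.lo = [-3-3.5, -9.4-3.5, -29.6+0] = [-6.500,-12.900,-29.600]
hi = A.hi+B.hi = [27.8+3.5, 21.4+3.5, 1.2+6.5] = [31.300,24.900,7.700]
diag = √(37.8²+37.8²+37.3²) = √4248.97 = 65.184

min=[-6.500,-12.900,-29.600] max=[31.300,24.900,7.700] diag=65.184


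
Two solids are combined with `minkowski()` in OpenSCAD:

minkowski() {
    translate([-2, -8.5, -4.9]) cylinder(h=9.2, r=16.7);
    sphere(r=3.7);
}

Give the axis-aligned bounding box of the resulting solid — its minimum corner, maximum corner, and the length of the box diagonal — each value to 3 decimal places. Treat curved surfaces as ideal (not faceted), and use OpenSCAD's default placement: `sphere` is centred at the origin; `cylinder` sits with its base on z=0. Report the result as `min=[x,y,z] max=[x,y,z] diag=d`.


A = translate([-2, -8.5, -4.9]) cylinder(h=9.2, r=16.7) → bbox [-18.7,-25.2,-4.9] .. [14.7,8.2,4.3]
B = sphere(r=3.7) → bbox [-3.7,-3.7,-3.7] .. [3.7,3.7,3.7]
lo = A.lo+B.lo = [-18.7-3.7, -25.2-3.7, -4.9-3.7] = [-22.400,-28.900,-8.600]
hi = A.hi+B.hi = [14.7+3.7, 8.2+3.7, 4.3+3.7] = [18.400,11.900,8.000]
diag = √(40.8²+40.8²+16.6²) = √3604.84 = 60.040

min=[-22.400,-28.900,-8.600] max=[18.400,11.900,8.000] diag=60.040


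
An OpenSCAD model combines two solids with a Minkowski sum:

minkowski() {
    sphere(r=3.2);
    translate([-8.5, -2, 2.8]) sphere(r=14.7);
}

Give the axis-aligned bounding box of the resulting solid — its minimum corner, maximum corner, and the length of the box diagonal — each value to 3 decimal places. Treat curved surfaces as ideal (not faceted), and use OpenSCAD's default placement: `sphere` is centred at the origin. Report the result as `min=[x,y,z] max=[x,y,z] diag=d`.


A = translate([-8.5, -2, 2.8]) sphere(r=14.7) → bbox [-23.2,-16.7,-11.9] .. [6.2,12.7,17.5]
B = sphere(r=3.2) → bbox [-3.2,-3.2,-3.2] .. [3.2,3.2,3.2]
lo = A.lo+B.lo = [-23.2-3.2, -16.7-3.2, -11.9-3.2] = [-26.400,-19.900,-15.100]
hi = A.hi+B.hi = [6.2+3.2, 12.7+3.2, 17.5+3.2] = [9.400,15.900,20.700]
diag = √(35.8²+35.8²+35.8²) = √3844.92 = 62.007

min=[-26.400,-19.900,-15.100] max=[9.400,15.900,20.700] diag=62.007


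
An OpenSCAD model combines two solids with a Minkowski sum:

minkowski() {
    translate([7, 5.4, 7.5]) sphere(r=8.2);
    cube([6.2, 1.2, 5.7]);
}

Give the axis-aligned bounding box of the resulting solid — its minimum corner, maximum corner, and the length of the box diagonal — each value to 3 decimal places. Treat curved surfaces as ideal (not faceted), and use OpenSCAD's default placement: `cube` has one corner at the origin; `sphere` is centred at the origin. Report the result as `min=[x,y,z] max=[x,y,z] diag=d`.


A = translate([7, 5.4, 7.5]) sphere(r=8.2) → bbox [-1.2,-2.8,-0.7] .. [15.2,13.6,15.7]
B = cube([6.2, 1.2, 5.7]) → bbox [0,0,0] .. [6.2,1.2,5.7]
lo = A.lo+B.lo = [-1.2+0, -2.8+0, -0.7+0] = [-1.200,-2.800,-0.700]
hi = A.hi+B.hi = [15.2+6.2, 13.6+1.2, 15.7+5.7] = [21.400,14.800,21.400]
diag = √(22.6²+17.6²+22.1²) = √1308.93 = 36.179

min=[-1.200,-2.800,-0.700] max=[21.400,14.800,21.400] diag=36.179


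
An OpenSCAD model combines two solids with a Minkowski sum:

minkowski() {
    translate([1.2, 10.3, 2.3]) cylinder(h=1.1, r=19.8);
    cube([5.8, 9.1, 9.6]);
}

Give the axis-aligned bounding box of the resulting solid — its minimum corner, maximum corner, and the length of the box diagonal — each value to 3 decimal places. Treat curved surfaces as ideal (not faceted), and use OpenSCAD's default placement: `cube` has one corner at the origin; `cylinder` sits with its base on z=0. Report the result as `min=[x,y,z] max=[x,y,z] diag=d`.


A = translate([1.2, 10.3, 2.3]) cylinder(h=1.1, r=19.8) → bbox [-18.6,-9.5,2.3] .. [21,30.1,3.4]
B = cube([5.8, 9.1, 9.6]) → bbox [0,0,0] .. [5.8,9.1,9.6]
lo = A.lo+B.lo = [-18.6+0, -9.5+0, 2.3+0] = [-18.600,-9.500,2.300]
hi = A.hi+B.hi = [21+5.8, 30.1+9.1, 3.4+9.6] = [26.800,39.200,13.000]
diag = √(45.4²+48.7²+10.7²) = √4547.34 = 67.434

min=[-18.600,-9.500,2.300] max=[26.800,39.200,13.000] diag=67.434


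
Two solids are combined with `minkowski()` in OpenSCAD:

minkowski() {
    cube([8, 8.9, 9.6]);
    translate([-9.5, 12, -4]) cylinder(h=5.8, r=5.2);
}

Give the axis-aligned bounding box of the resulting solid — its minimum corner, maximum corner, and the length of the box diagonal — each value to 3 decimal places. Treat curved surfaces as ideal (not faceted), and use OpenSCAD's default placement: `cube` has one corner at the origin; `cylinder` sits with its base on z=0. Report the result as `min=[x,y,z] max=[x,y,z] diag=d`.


min=[-14.700,6.800,-4.000] max=[3.700,26.100,11.400] diag=30.793

A = translate([-9.5, 12, -4]) cylinder(h=5.8, r=5.2) → bbox [-14.7,6.8,-4] .. [-4.3,17.2,1.8]
B = cube([8, 8.9, 9.6]) → bbox [0,0,0] .. [8,8.9,9.6]
lo = A.lo+B.lo = [-14.7+0, 6.8+0, -4+0] = [-14.700,6.800,-4.000]
hi = A.hi+B.hi = [-4.3+8, 17.2+8.9, 1.8+9.6] = [3.700,26.100,11.400]
diag = √(18.4²+19.3²+15.4²) = √948.21 = 30.793


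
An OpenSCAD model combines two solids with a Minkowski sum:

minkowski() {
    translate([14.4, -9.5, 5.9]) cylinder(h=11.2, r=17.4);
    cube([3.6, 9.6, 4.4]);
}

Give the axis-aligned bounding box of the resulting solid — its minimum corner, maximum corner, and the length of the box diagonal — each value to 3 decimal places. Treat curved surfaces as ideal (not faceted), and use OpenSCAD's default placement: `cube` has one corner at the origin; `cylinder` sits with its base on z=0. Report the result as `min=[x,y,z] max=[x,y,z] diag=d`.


min=[-3.000,-26.900,5.900] max=[35.400,17.500,21.500] diag=60.739

A = translate([14.4, -9.5, 5.9]) cylinder(h=11.2, r=17.4) → bbox [-3,-26.9,5.9] .. [31.8,7.9,17.1]
B = cube([3.6, 9.6, 4.4]) → bbox [0,0,0] .. [3.6,9.6,4.4]
lo = A.lo+B.lo = [-3+0, -26.9+0, 5.9+0] = [-3.000,-26.900,5.900]
hi = A.hi+B.hi = [31.8+3.6, 7.9+9.6, 17.1+4.4] = [35.400,17.500,21.500]
diag = √(38.4²+44.4²+15.6²) = √3689.28 = 60.739


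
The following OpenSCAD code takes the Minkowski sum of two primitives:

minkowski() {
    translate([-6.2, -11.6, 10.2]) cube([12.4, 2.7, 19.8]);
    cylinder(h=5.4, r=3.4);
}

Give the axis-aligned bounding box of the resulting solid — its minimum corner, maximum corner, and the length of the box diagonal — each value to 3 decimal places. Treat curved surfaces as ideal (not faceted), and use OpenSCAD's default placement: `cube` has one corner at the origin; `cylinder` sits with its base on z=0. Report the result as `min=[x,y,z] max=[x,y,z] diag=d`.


A = translate([-6.2, -11.6, 10.2]) cube([12.4, 2.7, 19.8]) → bbox [-6.2,-11.6,10.2] .. [6.2,-8.9,30]
B = cylinder(h=5.4, r=3.4) → bbox [-3.4,-3.4,0] .. [3.4,3.4,5.4]
lo = A.lo+B.lo = [-6.2-3.4, -11.6-3.4, 10.2+0] = [-9.600,-15.000,10.200]
hi = A.hi+B.hi = [6.2+3.4, -8.9+3.4, 30+5.4] = [9.600,-5.500,35.400]
diag = √(19.2²+9.5²+25.2²) = √1093.93 = 33.075

min=[-9.600,-15.000,10.200] max=[9.600,-5.500,35.400] diag=33.075


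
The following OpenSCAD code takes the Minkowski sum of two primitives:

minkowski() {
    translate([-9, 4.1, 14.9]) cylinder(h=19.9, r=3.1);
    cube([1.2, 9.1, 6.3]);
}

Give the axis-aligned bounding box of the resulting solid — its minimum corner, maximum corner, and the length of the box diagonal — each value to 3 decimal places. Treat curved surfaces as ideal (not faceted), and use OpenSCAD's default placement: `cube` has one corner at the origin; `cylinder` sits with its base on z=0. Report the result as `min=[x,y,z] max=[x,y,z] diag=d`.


min=[-12.100,1.000,14.900] max=[-4.700,16.300,41.100] diag=31.230

A = translate([-9, 4.1, 14.9]) cylinder(h=19.9, r=3.1) → bbox [-12.1,1,14.9] .. [-5.9,7.2,34.8]
B = cube([1.2, 9.1, 6.3]) → bbox [0,0,0] .. [1.2,9.1,6.3]
lo = A.lo+B.lo = [-12.1+0, 1+0, 14.9+0] = [-12.100,1.000,14.900]
hi = A.hi+B.hi = [-5.9+1.2, 7.2+9.1, 34.8+6.3] = [-4.700,16.300,41.100]
diag = √(7.4²+15.3²+26.2²) = √975.29 = 31.230


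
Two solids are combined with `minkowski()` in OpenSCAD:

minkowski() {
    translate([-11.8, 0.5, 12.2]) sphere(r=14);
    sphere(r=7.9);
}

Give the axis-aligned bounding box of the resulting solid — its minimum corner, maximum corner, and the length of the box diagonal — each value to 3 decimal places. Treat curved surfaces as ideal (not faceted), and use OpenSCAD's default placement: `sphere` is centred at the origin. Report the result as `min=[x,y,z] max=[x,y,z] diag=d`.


min=[-33.700,-21.400,-9.700] max=[10.100,22.400,34.100] diag=75.864

A = translate([-11.8, 0.5, 12.2]) sphere(r=14) → bbox [-25.8,-13.5,-1.8] .. [2.2,14.5,26.2]
B = sphere(r=7.9) → bbox [-7.9,-7.9,-7.9] .. [7.9,7.9,7.9]
lo = A.lo+B.lo = [-25.8-7.9, -13.5-7.9, -1.8-7.9] = [-33.700,-21.400,-9.700]
hi = A.hi+B.hi = [2.2+7.9, 14.5+7.9, 26.2+7.9] = [10.100,22.400,34.100]
diag = √(43.8²+43.8²+43.8²) = √5755.32 = 75.864


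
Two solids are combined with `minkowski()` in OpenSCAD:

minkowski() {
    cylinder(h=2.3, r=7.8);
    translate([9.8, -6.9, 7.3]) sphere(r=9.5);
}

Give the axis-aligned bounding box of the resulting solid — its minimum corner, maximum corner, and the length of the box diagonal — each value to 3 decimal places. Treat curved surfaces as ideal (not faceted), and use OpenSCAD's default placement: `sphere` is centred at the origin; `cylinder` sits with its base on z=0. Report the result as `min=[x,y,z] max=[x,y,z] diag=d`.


min=[-7.500,-24.200,-2.200] max=[27.100,10.400,19.100] diag=53.367

A = translate([9.8, -6.9, 7.3]) sphere(r=9.5) → bbox [0.3,-16.4,-2.2] .. [19.3,2.6,16.8]
B = cylinder(h=2.3, r=7.8) → bbox [-7.8,-7.8,0] .. [7.8,7.8,2.3]
lo = A.lo+B.lo = [0.3-7.8, -16.4-7.8, -2.2+0] = [-7.500,-24.200,-2.200]
hi = A.hi+B.hi = [19.3+7.8, 2.6+7.8, 16.8+2.3] = [27.100,10.400,19.100]
diag = √(34.6²+34.6²+21.3²) = √2848.01 = 53.367


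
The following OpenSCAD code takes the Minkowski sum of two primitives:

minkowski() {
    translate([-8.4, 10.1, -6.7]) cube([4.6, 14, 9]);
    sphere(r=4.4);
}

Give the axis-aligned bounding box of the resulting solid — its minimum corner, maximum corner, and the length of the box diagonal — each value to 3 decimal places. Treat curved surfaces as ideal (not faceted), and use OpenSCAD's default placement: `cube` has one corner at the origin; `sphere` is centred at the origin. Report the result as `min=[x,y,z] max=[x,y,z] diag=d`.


A = translate([-8.4, 10.1, -6.7]) cube([4.6, 14, 9]) → bbox [-8.4,10.1,-6.7] .. [-3.8,24.1,2.3]
B = sphere(r=4.4) → bbox [-4.4,-4.4,-4.4] .. [4.4,4.4,4.4]
lo = A.lo+B.lo = [-8.4-4.4, 10.1-4.4, -6.7-4.4] = [-12.800,5.700,-11.100]
hi = A.hi+B.hi = [-3.8+4.4, 24.1+4.4, 2.3+4.4] = [0.600,28.500,6.700]
diag = √(13.4²+22.8²+17.8²) = √1016.24 = 31.879

min=[-12.800,5.700,-11.100] max=[0.600,28.500,6.700] diag=31.879


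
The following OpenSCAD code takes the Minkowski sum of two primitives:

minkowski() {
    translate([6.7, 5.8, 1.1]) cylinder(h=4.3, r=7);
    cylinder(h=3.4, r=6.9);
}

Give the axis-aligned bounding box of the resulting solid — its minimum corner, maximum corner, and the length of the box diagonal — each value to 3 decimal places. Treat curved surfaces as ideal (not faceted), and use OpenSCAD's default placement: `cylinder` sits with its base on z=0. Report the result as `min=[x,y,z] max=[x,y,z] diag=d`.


A = translate([6.7, 5.8, 1.1]) cylinder(h=4.3, r=7) → bbox [-0.3,-1.2,1.1] .. [13.7,12.8,5.4]
B = cylinder(h=3.4, r=6.9) → bbox [-6.9,-6.9,0] .. [6.9,6.9,3.4]
lo = A.lo+B.lo = [-0.3-6.9, -1.2-6.9, 1.1+0] = [-7.200,-8.100,1.100]
hi = A.hi+B.hi = [13.7+6.9, 12.8+6.9, 5.4+3.4] = [20.600,19.700,8.800]
diag = √(27.8²+27.8²+7.7²) = √1604.97 = 40.062

min=[-7.200,-8.100,1.100] max=[20.600,19.700,8.800] diag=40.062
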